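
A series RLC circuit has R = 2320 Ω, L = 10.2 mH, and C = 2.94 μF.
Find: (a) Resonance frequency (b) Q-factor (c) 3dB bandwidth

Step 1 — Resonance: ω₀ = 1/√(LC) = 1/√(0.0102·2.94e-06) = 5775 rad/s.
Step 2 — f₀ = ω₀/(2π) = 919.1 Hz.
Step 3 — Series Q: Q = ω₀L/R = 5775·0.0102/2320 = 0.02539.
Step 4 — Bandwidth: Δω = ω₀/Q = 2.275e+05 rad/s; BW = Δω/(2π) = 3.62e+04 Hz.

(a) f₀ = 919.1 Hz  (b) Q = 0.02539  (c) BW = 3.62e+04 Hz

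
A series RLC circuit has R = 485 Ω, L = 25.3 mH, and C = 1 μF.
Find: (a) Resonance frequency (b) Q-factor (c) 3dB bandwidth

Step 1 — Resonance: ω₀ = 1/√(LC) = 1/√(0.0253·1e-06) = 6287 rad/s.
Step 2 — f₀ = ω₀/(2π) = 1001 Hz.
Step 3 — Series Q: Q = ω₀L/R = 6287·0.0253/485 = 0.328.
Step 4 — Bandwidth: Δω = ω₀/Q = 1.917e+04 rad/s; BW = Δω/(2π) = 3051 Hz.

(a) f₀ = 1001 Hz  (b) Q = 0.328  (c) BW = 3051 Hz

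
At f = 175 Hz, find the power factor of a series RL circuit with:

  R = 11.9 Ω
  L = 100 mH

Step 1 — Angular frequency: ω = 2π·f = 2π·175 = 1100 rad/s.
Step 2 — Component impedances:
  R: Z = R = 11.9 Ω
  L: Z = jωL = j·1100·0.1 = 0 + j110 Ω
Step 3 — Series combination: Z_total = R + L = 11.9 + j110 Ω = 110.6∠83.8° Ω.
Step 4 — Power factor: PF = cos(φ) = Re(Z)/|Z| = 11.9/110.6 = 0.1076.
Step 5 — Type: Im(Z) = 110 ⇒ lagging (phase φ = 83.8°).

PF = 0.1076 (lagging, φ = 83.8°)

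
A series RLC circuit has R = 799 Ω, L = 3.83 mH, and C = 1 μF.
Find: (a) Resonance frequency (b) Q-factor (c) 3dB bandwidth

Step 1 — Resonance: ω₀ = 1/√(LC) = 1/√(0.00383·1e-06) = 1.616e+04 rad/s.
Step 2 — f₀ = ω₀/(2π) = 2572 Hz.
Step 3 — Series Q: Q = ω₀L/R = 1.616e+04·0.00383/799 = 0.07746.
Step 4 — Bandwidth: Δω = ω₀/Q = 2.086e+05 rad/s; BW = Δω/(2π) = 3.32e+04 Hz.

(a) f₀ = 2572 Hz  (b) Q = 0.07746  (c) BW = 3.32e+04 Hz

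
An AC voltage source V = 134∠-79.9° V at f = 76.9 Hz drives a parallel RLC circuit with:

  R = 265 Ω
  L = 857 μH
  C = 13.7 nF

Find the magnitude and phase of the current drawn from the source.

Step 1 — Angular frequency: ω = 2π·f = 2π·76.9 = 483.2 rad/s.
Step 2 — Component impedances:
  R: Z = R = 265 Ω
  L: Z = jωL = j·483.2·0.000857 = 0 + j0.4141 Ω
  C: Z = 1/(jωC) = -j/(ω·C) = 0 - j1.511e+05 Ω
Step 3 — Parallel combination: 1/Z_total = 1/R + 1/L + 1/C; Z_total = 0.000647 + j0.4141 Ω = 0.4141∠89.9° Ω.
Step 4 — Source phasor: V = 134∠-79.9° V = 23.5 - j131.9 V.
Step 5 — Ohm's law: I = V / Z_total = (23.5 - j131.9) / (0.000647 + j0.4141) = -318.5 - j57.25 A.
Step 6 — Convert to polar: |I| = 323.6 A, ∠I = -169.8°.

I = 323.6∠-169.8° A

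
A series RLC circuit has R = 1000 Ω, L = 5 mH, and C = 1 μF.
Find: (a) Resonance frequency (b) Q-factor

Step 1 — Resonance condition Im(Z)=0 gives ω₀ = 1/√(LC).
Step 2 — ω₀ = 1/√(0.005·1e-06) = 1.414e+04 rad/s.
Step 3 — f₀ = ω₀/(2π) = 2251 Hz.
Step 4 — Series Q: Q = ω₀L/R = 1.414e+04·0.005/1000 = 0.07071.

(a) f₀ = 2251 Hz  (b) Q = 0.07071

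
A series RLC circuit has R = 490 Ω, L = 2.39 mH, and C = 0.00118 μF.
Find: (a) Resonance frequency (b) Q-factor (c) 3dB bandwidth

Step 1 — Resonance condition Im(Z)=0 gives ω₀ = 1/√(LC).
Step 2 — ω₀ = 1/√(0.00239·1.18e-09) = 5.955e+05 rad/s.
Step 3 — f₀ = ω₀/(2π) = 9.477e+04 Hz.
Step 4 — Series Q: Q = ω₀L/R = 5.955e+05·0.00239/490 = 2.904.
Step 5 — 3dB bandwidth: Δω = ω₀/Q = 2.05e+05 rad/s; BW = Δω/(2π) = 3.263e+04 Hz.

(a) f₀ = 9.477e+04 Hz  (b) Q = 2.904  (c) BW = 3.263e+04 Hz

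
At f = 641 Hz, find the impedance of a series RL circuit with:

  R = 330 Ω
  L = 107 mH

Step 1 — Angular frequency: ω = 2π·f = 2π·641 = 4028 rad/s.
Step 2 — Component impedances:
  R: Z = R = 330 Ω
  L: Z = jωL = j·4028·0.107 = 0 + j430.9 Ω
Step 3 — Series combination: Z_total = R + L = 330 + j430.9 Ω = 542.8∠52.6° Ω.

Z = 330 + j430.9 Ω = 542.8∠52.6° Ω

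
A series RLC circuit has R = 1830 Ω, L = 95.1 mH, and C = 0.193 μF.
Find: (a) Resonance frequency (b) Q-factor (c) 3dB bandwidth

Step 1 — Resonance: ω₀ = 1/√(LC) = 1/√(0.0951·1.93e-07) = 7381 rad/s.
Step 2 — f₀ = ω₀/(2π) = 1175 Hz.
Step 3 — Series Q: Q = ω₀L/R = 7381·0.0951/1830 = 0.3836.
Step 4 — Bandwidth: Δω = ω₀/Q = 1.924e+04 rad/s; BW = Δω/(2π) = 3063 Hz.

(a) f₀ = 1175 Hz  (b) Q = 0.3836  (c) BW = 3063 Hz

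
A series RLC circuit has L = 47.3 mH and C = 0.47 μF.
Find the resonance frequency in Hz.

Step 1 — Resonance condition Im(Z)=0 gives ω₀ = 1/√(LC).
Step 2 — ω₀ = 1/√(0.0473·4.7e-07) = 6707 rad/s.
Step 3 — f₀ = ω₀/(2π) = 1067 Hz.

f₀ = 1067 Hz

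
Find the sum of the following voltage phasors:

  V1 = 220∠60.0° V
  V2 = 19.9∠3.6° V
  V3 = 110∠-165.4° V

Step 1 — Convert each phasor to rectangular form:
  V1 = 220·(cos(60.0°) + j·sin(60.0°)) = 110 + j190.5 V
  V2 = 19.9·(cos(3.6°) + j·sin(3.6°)) = 19.86 + j1.25 V
  V3 = 110·(cos(-165.4°) + j·sin(-165.4°)) = -106.4 - j27.73 V
Step 2 — Sum components: V_total = 23.41 + j164 V.
Step 3 — Convert to polar: |V_total| = 165.7 V, ∠V_total = 81.9°.

V_total = 165.7∠81.9° V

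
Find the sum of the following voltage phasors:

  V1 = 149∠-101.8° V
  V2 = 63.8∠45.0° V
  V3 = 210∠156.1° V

Step 1 — Convert each phasor to rectangular form:
  V1 = 149·(cos(-101.8°) + j·sin(-101.8°)) = -30.47 - j145.9 V
  V2 = 63.8·(cos(45.0°) + j·sin(45.0°)) = 45.11 + j45.11 V
  V3 = 210·(cos(156.1°) + j·sin(156.1°)) = -192 + j85.08 V
Step 2 — Sum components: V_total = -177.3 - j15.66 V.
Step 3 — Convert to polar: |V_total| = 178 V, ∠V_total = -175.0°.

V_total = 178∠-175.0° V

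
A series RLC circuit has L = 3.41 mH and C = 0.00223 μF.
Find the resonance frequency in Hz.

Step 1 — Resonance condition Im(Z)=0 gives ω₀ = 1/√(LC).
Step 2 — ω₀ = 1/√(0.00341·2.23e-09) = 3.626e+05 rad/s.
Step 3 — f₀ = ω₀/(2π) = 5.772e+04 Hz.

f₀ = 5.772e+04 Hz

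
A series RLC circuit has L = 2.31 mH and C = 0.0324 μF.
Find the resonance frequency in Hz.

Step 1 — Resonance condition Im(Z)=0 gives ω₀ = 1/√(LC).
Step 2 — ω₀ = 1/√(0.00231·3.24e-08) = 1.156e+05 rad/s.
Step 3 — f₀ = ω₀/(2π) = 1.84e+04 Hz.

f₀ = 1.84e+04 Hz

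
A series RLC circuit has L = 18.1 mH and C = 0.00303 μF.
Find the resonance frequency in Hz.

Step 1 — Resonance condition Im(Z)=0 gives ω₀ = 1/√(LC).
Step 2 — ω₀ = 1/√(0.0181·3.03e-09) = 1.35e+05 rad/s.
Step 3 — f₀ = ω₀/(2π) = 2.149e+04 Hz.

f₀ = 2.149e+04 Hz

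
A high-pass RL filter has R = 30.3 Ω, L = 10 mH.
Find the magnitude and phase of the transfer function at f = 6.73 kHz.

Step 1 — Angular frequency: ω = 2π·6730 = 4.229e+04 rad/s.
Step 2 — Transfer function: H(jω) = jωL/(R + jωL).
Step 3 — Numerator jωL = j·422.9; denominator R + jωL = 30.3 + j422.9.
Step 4 — H = 0.9949 + j0.07129.
Step 5 — Magnitude: |H| = 0.9974 (-0.0 dB); phase: φ = 4.1°.

|H| = 0.9974 (-0.0 dB), φ = 4.1°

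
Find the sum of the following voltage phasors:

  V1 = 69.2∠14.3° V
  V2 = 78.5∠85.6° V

Step 1 — Convert each phasor to rectangular form:
  V1 = 69.2·(cos(14.3°) + j·sin(14.3°)) = 67.06 + j17.09 V
  V2 = 78.5·(cos(85.6°) + j·sin(85.6°)) = 6.022 + j78.27 V
Step 2 — Sum components: V_total = 73.08 + j95.36 V.
Step 3 — Convert to polar: |V_total| = 120.1 V, ∠V_total = 52.5°.

V_total = 120.1∠52.5° V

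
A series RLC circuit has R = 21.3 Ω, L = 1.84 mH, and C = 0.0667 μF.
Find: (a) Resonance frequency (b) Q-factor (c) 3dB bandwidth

Step 1 — Resonance condition Im(Z)=0 gives ω₀ = 1/√(LC).
Step 2 — ω₀ = 1/√(0.00184·6.67e-08) = 9.027e+04 rad/s.
Step 3 — f₀ = ω₀/(2π) = 1.437e+04 Hz.
Step 4 — Series Q: Q = ω₀L/R = 9.027e+04·0.00184/21.3 = 7.798.
Step 5 — 3dB bandwidth: Δω = ω₀/Q = 1.158e+04 rad/s; BW = Δω/(2π) = 1842 Hz.

(a) f₀ = 1.437e+04 Hz  (b) Q = 7.798  (c) BW = 1842 Hz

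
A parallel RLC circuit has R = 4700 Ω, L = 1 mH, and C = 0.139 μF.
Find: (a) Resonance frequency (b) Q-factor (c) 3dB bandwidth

Step 1 — Resonance: ω₀ = 1/√(LC) = 1/√(0.001·1.39e-07) = 8.482e+04 rad/s.
Step 2 — f₀ = ω₀/(2π) = 1.35e+04 Hz.
Step 3 — Parallel Q: Q = R/(ω₀L) = 4700/(8.482e+04·0.001) = 55.41.
Step 4 — Bandwidth: Δω = ω₀/Q = 1531 rad/s; BW = Δω/(2π) = 243.6 Hz.

(a) f₀ = 1.35e+04 Hz  (b) Q = 55.41  (c) BW = 243.6 Hz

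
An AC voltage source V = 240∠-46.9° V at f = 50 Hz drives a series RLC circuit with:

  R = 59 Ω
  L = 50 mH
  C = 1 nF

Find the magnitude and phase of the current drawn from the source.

Step 1 — Angular frequency: ω = 2π·f = 2π·50 = 314.2 rad/s.
Step 2 — Component impedances:
  R: Z = R = 59 Ω
  L: Z = jωL = j·314.2·0.05 = 0 + j15.71 Ω
  C: Z = 1/(jωC) = -j/(ω·C) = 0 - j3.183e+06 Ω
Step 3 — Series combination: Z_total = R + L + C = 59 - j3.183e+06 Ω = 3.183e+06∠-90.0° Ω.
Step 4 — Source phasor: V = 240∠-46.9° V = 164 - j175.2 V.
Step 5 — Ohm's law: I = V / Z_total = (164 - j175.2) / (59 - j3.183e+06) = 5.505e-05 + j5.152e-05 A.
Step 6 — Convert to polar: |I| = 7.54e-05 A, ∠I = 43.1°.

I = 7.54e-05∠43.1° A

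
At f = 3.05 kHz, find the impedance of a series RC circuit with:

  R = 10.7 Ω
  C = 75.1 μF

Step 1 — Angular frequency: ω = 2π·f = 2π·3050 = 1.916e+04 rad/s.
Step 2 — Component impedances:
  R: Z = R = 10.7 Ω
  C: Z = 1/(jωC) = -j/(ω·C) = 0 - j0.6948 Ω
Step 3 — Series combination: Z_total = R + C = 10.7 - j0.6948 Ω = 10.72∠-3.7° Ω.

Z = 10.7 - j0.6948 Ω = 10.72∠-3.7° Ω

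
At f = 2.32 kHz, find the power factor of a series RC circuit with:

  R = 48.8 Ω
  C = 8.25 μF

Step 1 — Angular frequency: ω = 2π·f = 2π·2320 = 1.458e+04 rad/s.
Step 2 — Component impedances:
  R: Z = R = 48.8 Ω
  C: Z = 1/(jωC) = -j/(ω·C) = 0 - j8.315 Ω
Step 3 — Series combination: Z_total = R + C = 48.8 - j8.315 Ω = 49.5∠-9.7° Ω.
Step 4 — Power factor: PF = cos(φ) = Re(Z)/|Z| = 48.8/49.503 = 0.9858.
Step 5 — Type: Im(Z) = -8.315 ⇒ leading (phase φ = -9.7°).

PF = 0.9858 (leading, φ = -9.7°)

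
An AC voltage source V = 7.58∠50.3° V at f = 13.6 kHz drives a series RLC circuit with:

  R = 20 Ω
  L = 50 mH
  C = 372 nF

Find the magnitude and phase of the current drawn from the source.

Step 1 — Angular frequency: ω = 2π·f = 2π·1.36e+04 = 8.545e+04 rad/s.
Step 2 — Component impedances:
  R: Z = R = 20 Ω
  L: Z = jωL = j·8.545e+04·0.05 = 0 + j4273 Ω
  C: Z = 1/(jωC) = -j/(ω·C) = 0 - j31.46 Ω
Step 3 — Series combination: Z_total = R + L + C = 20 + j4241 Ω = 4241∠89.7° Ω.
Step 4 — Source phasor: V = 7.58∠50.3° V = 4.842 + j5.832 V.
Step 5 — Ohm's law: I = V / Z_total = (4.842 + j5.832) / (20 + j4241) = 0.00138 - j0.001135 A.
Step 6 — Convert to polar: |I| = 0.001787 A, ∠I = -39.4°.

I = 0.001787∠-39.4° A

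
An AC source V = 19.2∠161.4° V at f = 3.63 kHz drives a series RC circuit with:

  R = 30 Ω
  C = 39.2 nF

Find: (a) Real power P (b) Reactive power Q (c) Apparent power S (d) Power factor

Step 1 — Angular frequency: ω = 2π·f = 2π·3630 = 2.281e+04 rad/s.
Step 2 — Component impedances:
  R: Z = R = 30 Ω
  C: Z = 1/(jωC) = -j/(ω·C) = 0 - j1118 Ω
Step 3 — Series combination: Z_total = R + C = 30 - j1118 Ω = 1119∠-88.5° Ω.
Step 4 — Source phasor: V = 19.2∠161.4° V = -18.2 + j6.124 V.
Step 5 — Current: I = V / Z = -0.005907 - j0.01611 A = 0.01716∠-110.1° A.
Step 6 — Complex power: S = V·I* = 0.008834 - j0.3294 VA.
Step 7 — Real power: P = Re(S) = 0.008834 W.
Step 8 — Reactive power: Q = Im(S) = -0.3294 VAR.
Step 9 — Apparent power: |S| = 0.3295 VA.
Step 10 — Power factor: PF = P/|S| = 0.02681 (leading).

(a) P = 0.008834 W  (b) Q = -0.3294 VAR  (c) S = 0.3295 VA  (d) PF = 0.02681 (leading)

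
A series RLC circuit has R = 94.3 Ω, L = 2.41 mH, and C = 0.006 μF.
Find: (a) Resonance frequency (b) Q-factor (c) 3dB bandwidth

Step 1 — Resonance: ω₀ = 1/√(LC) = 1/√(0.00241·6e-09) = 2.63e+05 rad/s.
Step 2 — f₀ = ω₀/(2π) = 4.185e+04 Hz.
Step 3 — Series Q: Q = ω₀L/R = 2.63e+05·0.00241/94.3 = 6.721.
Step 4 — Bandwidth: Δω = ω₀/Q = 3.913e+04 rad/s; BW = Δω/(2π) = 6228 Hz.

(a) f₀ = 4.185e+04 Hz  (b) Q = 6.721  (c) BW = 6228 Hz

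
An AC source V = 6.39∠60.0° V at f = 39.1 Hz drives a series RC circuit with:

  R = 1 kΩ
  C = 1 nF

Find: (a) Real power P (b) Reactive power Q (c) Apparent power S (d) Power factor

Step 1 — Angular frequency: ω = 2π·f = 2π·39.1 = 245.7 rad/s.
Step 2 — Component impedances:
  R: Z = R = 1000 Ω
  C: Z = 1/(jωC) = -j/(ω·C) = 0 - j4.07e+06 Ω
Step 3 — Series combination: Z_total = R + C = 1000 - j4.07e+06 Ω = 4.07e+06∠-90.0° Ω.
Step 4 — Source phasor: V = 6.39∠60.0° V = 3.195 + j5.534 V.
Step 5 — Current: I = V / Z = -1.359e-06 + j7.853e-07 A = 1.57e-06∠150.0° A.
Step 6 — Complex power: S = V·I* = 2.464e-09 - j1.003e-05 VA.
Step 7 — Real power: P = Re(S) = 2.464e-09 W.
Step 8 — Reactive power: Q = Im(S) = -1.003e-05 VAR.
Step 9 — Apparent power: |S| = 1.003e-05 VA.
Step 10 — Power factor: PF = P/|S| = 0.0002457 (leading).

(a) P = 2.464e-09 W  (b) Q = -1.003e-05 VAR  (c) S = 1.003e-05 VA  (d) PF = 0.0002457 (leading)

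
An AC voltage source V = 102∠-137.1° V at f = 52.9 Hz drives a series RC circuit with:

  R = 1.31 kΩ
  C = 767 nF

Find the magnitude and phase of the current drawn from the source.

Step 1 — Angular frequency: ω = 2π·f = 2π·52.9 = 332.4 rad/s.
Step 2 — Component impedances:
  R: Z = R = 1310 Ω
  C: Z = 1/(jωC) = -j/(ω·C) = 0 - j3923 Ω
Step 3 — Series combination: Z_total = R + C = 1310 - j3923 Ω = 4136∠-71.5° Ω.
Step 4 — Source phasor: V = 102∠-137.1° V = -74.72 - j69.43 V.
Step 5 — Ohm's law: I = V / Z_total = (-74.72 - j69.43) / (1310 - j3923) = 0.0102 - j0.02246 A.
Step 6 — Convert to polar: |I| = 0.02466 A, ∠I = -65.6°.

I = 0.02466∠-65.6° A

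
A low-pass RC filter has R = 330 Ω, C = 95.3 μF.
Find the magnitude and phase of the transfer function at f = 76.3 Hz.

Step 1 — Angular frequency: ω = 2π·76.3 = 479.4 rad/s.
Step 2 — Transfer function: H(jω) = 1/(1 + jωRC).
Step 3 — Denominator: 1 + jωRC = 1 + j·479.4·330·9.53e-05 = 1 + j15.08.
Step 4 — H = 0.00438 - j0.06604.
Step 5 — Magnitude: |H| = 0.06618 (-23.6 dB); phase: φ = -86.2°.

|H| = 0.06618 (-23.6 dB), φ = -86.2°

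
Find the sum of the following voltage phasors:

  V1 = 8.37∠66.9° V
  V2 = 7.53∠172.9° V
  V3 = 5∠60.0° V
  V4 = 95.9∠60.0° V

Step 1 — Convert each phasor to rectangular form:
  V1 = 8.37·(cos(66.9°) + j·sin(66.9°)) = 3.284 + j7.699 V
  V2 = 7.53·(cos(172.9°) + j·sin(172.9°)) = -7.472 + j0.9307 V
  V3 = 5·(cos(60.0°) + j·sin(60.0°)) = 2.5 + j4.33 V
  V4 = 95.9·(cos(60.0°) + j·sin(60.0°)) = 47.95 + j83.05 V
Step 2 — Sum components: V_total = 46.26 + j96.01 V.
Step 3 — Convert to polar: |V_total| = 106.6 V, ∠V_total = 64.3°.

V_total = 106.6∠64.3° V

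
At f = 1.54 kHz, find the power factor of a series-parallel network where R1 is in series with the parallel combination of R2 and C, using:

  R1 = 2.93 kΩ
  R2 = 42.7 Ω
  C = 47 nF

Step 1 — Angular frequency: ω = 2π·f = 2π·1540 = 9676 rad/s.
Step 2 — Component impedances:
  R1: Z = R = 2930 Ω
  R2: Z = R = 42.7 Ω
  C: Z = 1/(jωC) = -j/(ω·C) = 0 - j2199 Ω
Step 3 — Parallel branch: R2 || C = 1/(1/R2 + 1/C) = 42.68 - j0.8289 Ω.
Step 4 — Series with R1: Z_total = R1 + (R2 || C) = 2973 - j0.8289 Ω = 2973∠-0.0° Ω.
Step 5 — Power factor: PF = cos(φ) = Re(Z)/|Z| = 2973/2973 = 1.
Step 6 — Type: Im(Z) = -0.8289 ⇒ leading (phase φ = -0.0°).

PF = 1 (leading, φ = -0.0°)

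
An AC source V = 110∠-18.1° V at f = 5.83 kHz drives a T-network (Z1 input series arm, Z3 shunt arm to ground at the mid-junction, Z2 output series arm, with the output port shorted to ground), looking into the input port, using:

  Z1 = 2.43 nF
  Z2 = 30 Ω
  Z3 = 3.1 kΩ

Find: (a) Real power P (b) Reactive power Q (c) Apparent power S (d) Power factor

Step 1 — Angular frequency: ω = 2π·f = 2π·5830 = 3.663e+04 rad/s.
Step 2 — Component impedances:
  Z1: Z = 1/(jωC) = -j/(ω·C) = 0 - j1.123e+04 Ω
  Z2: Z = R = 30 Ω
  Z3: Z = R = 3100 Ω
Step 3 — With the output port shorted to ground, the output series arm Z2 runs from the junction to ground; the shunt arm Z3 also runs from the junction to ground. They appear in parallel: Z3 || Z2 = 29.71 Ω.
Step 4 — Series with input arm Z1: Z_in = Z1 + (Z3 || Z2) = 29.71 - j1.123e+04 Ω = 1.123e+04∠-89.8° Ω.
Step 5 — Source phasor: V = 110∠-18.1° V = 104.6 - j34.17 V.
Step 6 — Current: I = V / Z = 0.003067 + j0.009299 A = 0.009791∠71.7° A.
Step 7 — Complex power: S = V·I* = 0.002849 - j1.077 VA.
Step 8 — Real power: P = Re(S) = 0.002849 W.
Step 9 — Reactive power: Q = Im(S) = -1.077 VAR.
Step 10 — Apparent power: |S| = 1.077 VA.
Step 11 — Power factor: PF = P/|S| = 0.002645 (leading).

(a) P = 0.002849 W  (b) Q = -1.077 VAR  (c) S = 1.077 VA  (d) PF = 0.002645 (leading)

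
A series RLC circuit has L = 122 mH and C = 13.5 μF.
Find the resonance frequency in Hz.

Step 1 — Resonance condition Im(Z)=0 gives ω₀ = 1/√(LC).
Step 2 — ω₀ = 1/√(0.122·1.35e-05) = 779.2 rad/s.
Step 3 — f₀ = ω₀/(2π) = 124 Hz.

f₀ = 124 Hz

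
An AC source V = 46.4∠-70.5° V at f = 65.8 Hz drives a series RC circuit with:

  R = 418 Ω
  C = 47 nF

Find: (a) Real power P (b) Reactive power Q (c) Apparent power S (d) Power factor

Step 1 — Angular frequency: ω = 2π·f = 2π·65.8 = 413.4 rad/s.
Step 2 — Component impedances:
  R: Z = R = 418 Ω
  C: Z = 1/(jωC) = -j/(ω·C) = 0 - j5.146e+04 Ω
Step 3 — Series combination: Z_total = R + C = 418 - j5.146e+04 Ω = 5.146e+04∠-89.5° Ω.
Step 4 — Source phasor: V = 46.4∠-70.5° V = 15.49 - j43.74 V.
Step 5 — Current: I = V / Z = 0.0008523 + j0.000294 A = 0.0009016∠19.0° A.
Step 6 — Complex power: S = V·I* = 0.0003398 - j0.04183 VA.
Step 7 — Real power: P = Re(S) = 0.0003398 W.
Step 8 — Reactive power: Q = Im(S) = -0.04183 VAR.
Step 9 — Apparent power: |S| = 0.04183 VA.
Step 10 — Power factor: PF = P/|S| = 0.008122 (leading).

(a) P = 0.0003398 W  (b) Q = -0.04183 VAR  (c) S = 0.04183 VA  (d) PF = 0.008122 (leading)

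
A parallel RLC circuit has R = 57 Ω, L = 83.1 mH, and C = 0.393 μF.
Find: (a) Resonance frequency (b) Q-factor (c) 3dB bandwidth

Step 1 — Resonance: ω₀ = 1/√(LC) = 1/√(0.0831·3.93e-07) = 5534 rad/s.
Step 2 — f₀ = ω₀/(2π) = 880.7 Hz.
Step 3 — Parallel Q: Q = R/(ω₀L) = 57/(5534·0.0831) = 0.124.
Step 4 — Bandwidth: Δω = ω₀/Q = 4.464e+04 rad/s; BW = Δω/(2π) = 7105 Hz.

(a) f₀ = 880.7 Hz  (b) Q = 0.124  (c) BW = 7105 Hz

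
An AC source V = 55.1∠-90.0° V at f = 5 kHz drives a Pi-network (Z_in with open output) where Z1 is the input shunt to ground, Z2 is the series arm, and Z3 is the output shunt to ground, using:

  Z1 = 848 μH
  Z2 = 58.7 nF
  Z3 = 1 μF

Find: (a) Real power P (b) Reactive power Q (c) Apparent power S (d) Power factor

Step 1 — Angular frequency: ω = 2π·f = 2π·5000 = 3.142e+04 rad/s.
Step 2 — Component impedances:
  Z1: Z = jωL = j·3.142e+04·0.000848 = 0 + j26.64 Ω
  Z2: Z = 1/(jωC) = -j/(ω·C) = 0 - j542.3 Ω
  Z3: Z = 1/(jωC) = -j/(ω·C) = 0 - j31.83 Ω
Step 3 — With open output, the series arm Z2 and the output shunt Z3 appear in series to ground: Z2 + Z3 = 0 - j574.1 Ω.
Step 4 — Parallel with input shunt Z1: Z_in = Z1 || (Z2 + Z3) = 0 + j27.94 Ω = 27.94∠90.0° Ω.
Step 5 — Source phasor: V = 55.1∠-90.0° V = 0 - j55.1 V.
Step 6 — Current: I = V / Z = -1.972 A = 1.972∠-180.0° A.
Step 7 — Complex power: S = V·I* = 0 + j108.7 VA.
Step 8 — Real power: P = Re(S) = 0 W.
Step 9 — Reactive power: Q = Im(S) = 108.7 VAR.
Step 10 — Apparent power: |S| = 108.7 VA.
Step 11 — Power factor: PF = P/|S| = 0 (lagging).

(a) P = 0 W  (b) Q = 108.7 VAR  (c) S = 108.7 VA  (d) PF = 0 (lagging)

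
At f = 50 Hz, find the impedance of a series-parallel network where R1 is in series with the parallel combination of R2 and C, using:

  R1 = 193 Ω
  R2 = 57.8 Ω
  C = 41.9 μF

Step 1 — Angular frequency: ω = 2π·f = 2π·50 = 314.2 rad/s.
Step 2 — Component impedances:
  R1: Z = R = 193 Ω
  R2: Z = R = 57.8 Ω
  C: Z = 1/(jωC) = -j/(ω·C) = 0 - j75.97 Ω
Step 3 — Parallel branch: R2 || C = 1/(1/R2 + 1/C) = 36.61 - j27.85 Ω.
Step 4 — Series with R1: Z_total = R1 + (R2 || C) = 229.6 - j27.85 Ω = 231.3∠-6.9° Ω.

Z = 229.6 - j27.85 Ω = 231.3∠-6.9° Ω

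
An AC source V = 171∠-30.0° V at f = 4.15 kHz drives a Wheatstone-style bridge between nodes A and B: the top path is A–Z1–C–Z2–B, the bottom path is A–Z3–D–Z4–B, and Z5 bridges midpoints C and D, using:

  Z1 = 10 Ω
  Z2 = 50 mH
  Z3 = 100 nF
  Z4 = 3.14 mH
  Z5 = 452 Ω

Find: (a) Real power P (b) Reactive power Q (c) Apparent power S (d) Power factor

Step 1 — Angular frequency: ω = 2π·f = 2π·4150 = 2.608e+04 rad/s.
Step 2 — Component impedances:
  Z1: Z = R = 10 Ω
  Z2: Z = jωL = j·2.608e+04·0.05 = 0 + j1304 Ω
  Z3: Z = 1/(jωC) = -j/(ω·C) = 0 - j383.5 Ω
  Z4: Z = jωL = j·2.608e+04·0.00314 = 0 + j81.88 Ω
  Z5: Z = R = 452 Ω
Step 3 — Bridge requires nodal analysis (the Z5 bridge couples midpoints C and D, so the two paths cannot be reduced to a simple series/parallel combination). Setting node B to ground and injecting 1 A at node A, the 3-node admittance system at A, C, D solves to V_A = Z_AB = 229.7 - j126.2 Ω = 262.1∠-28.8° Ω.
Step 4 — Source phasor: V = 171∠-30.0° V = 148.1 - j85.5 V.
Step 5 — Current: I = V / Z = 0.6524 - j0.01378 A = 0.6525∠-1.2° A.
Step 6 — Complex power: S = V·I* = 97.79 - j53.74 VA.
Step 7 — Real power: P = Re(S) = 97.79 W.
Step 8 — Reactive power: Q = Im(S) = -53.74 VAR.
Step 9 — Apparent power: |S| = 111.6 VA.
Step 10 — Power factor: PF = P/|S| = 0.8764 (leading).

(a) P = 97.79 W  (b) Q = -53.74 VAR  (c) S = 111.6 VA  (d) PF = 0.8764 (leading)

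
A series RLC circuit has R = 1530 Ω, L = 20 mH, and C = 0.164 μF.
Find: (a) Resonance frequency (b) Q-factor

Step 1 — Resonance condition Im(Z)=0 gives ω₀ = 1/√(LC).
Step 2 — ω₀ = 1/√(0.02·1.64e-07) = 1.746e+04 rad/s.
Step 3 — f₀ = ω₀/(2π) = 2779 Hz.
Step 4 — Series Q: Q = ω₀L/R = 1.746e+04·0.02/1530 = 0.2282.

(a) f₀ = 2779 Hz  (b) Q = 0.2282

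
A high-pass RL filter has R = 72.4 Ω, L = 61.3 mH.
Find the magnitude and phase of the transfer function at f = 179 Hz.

Step 1 — Angular frequency: ω = 2π·179 = 1125 rad/s.
Step 2 — Transfer function: H(jω) = jωL/(R + jωL).
Step 3 — Numerator jωL = j·68.94; denominator R + jωL = 72.4 + j68.94.
Step 4 — H = 0.4756 + j0.4994.
Step 5 — Magnitude: |H| = 0.6896 (-3.2 dB); phase: φ = 46.4°.

|H| = 0.6896 (-3.2 dB), φ = 46.4°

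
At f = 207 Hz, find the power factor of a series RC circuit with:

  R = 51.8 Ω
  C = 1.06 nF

Step 1 — Angular frequency: ω = 2π·f = 2π·207 = 1301 rad/s.
Step 2 — Component impedances:
  R: Z = R = 51.8 Ω
  C: Z = 1/(jωC) = -j/(ω·C) = 0 - j7.253e+05 Ω
Step 3 — Series combination: Z_total = R + C = 51.8 - j7.253e+05 Ω = 7.253e+05∠-90.0° Ω.
Step 4 — Power factor: PF = cos(φ) = Re(Z)/|Z| = 51.8/7.2534e+05 = 7.141e-05.
Step 5 — Type: Im(Z) = -7.253e+05 ⇒ leading (phase φ = -90.0°).

PF = 7.141e-05 (leading, φ = -90.0°)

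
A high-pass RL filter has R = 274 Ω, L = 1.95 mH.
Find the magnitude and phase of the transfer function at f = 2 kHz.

Step 1 — Angular frequency: ω = 2π·2000 = 1.257e+04 rad/s.
Step 2 — Transfer function: H(jω) = jωL/(R + jωL).
Step 3 — Numerator jωL = j·24.5; denominator R + jωL = 274 + j24.5.
Step 4 — H = 0.007935 + j0.08872.
Step 5 — Magnitude: |H| = 0.08908 (-21.0 dB); phase: φ = 84.9°.

|H| = 0.08908 (-21.0 dB), φ = 84.9°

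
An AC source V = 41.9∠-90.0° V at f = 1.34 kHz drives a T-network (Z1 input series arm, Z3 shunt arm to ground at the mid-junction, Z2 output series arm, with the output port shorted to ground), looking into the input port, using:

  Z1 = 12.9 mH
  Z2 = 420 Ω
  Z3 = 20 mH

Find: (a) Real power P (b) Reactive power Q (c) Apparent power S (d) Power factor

Step 1 — Angular frequency: ω = 2π·f = 2π·1340 = 8419 rad/s.
Step 2 — Component impedances:
  Z1: Z = jωL = j·8419·0.0129 = 0 + j108.6 Ω
  Z2: Z = R = 420 Ω
  Z3: Z = jωL = j·8419·0.02 = 0 + j168.4 Ω
Step 3 — With the output port shorted to ground, the output series arm Z2 runs from the junction to ground; the shunt arm Z3 also runs from the junction to ground. They appear in parallel: Z3 || Z2 = 58.16 + j145.1 Ω.
Step 4 — Series with input arm Z1: Z_in = Z1 + (Z3 || Z2) = 58.16 + j253.7 Ω = 260.3∠77.1° Ω.
Step 5 — Source phasor: V = 41.9∠-90.0° V = 0 - j41.9 V.
Step 6 — Current: I = V / Z = -0.1569 - j0.03598 A = 0.161∠-167.1° A.
Step 7 — Complex power: S = V·I* = 1.507 + j6.575 VA.
Step 8 — Real power: P = Re(S) = 1.507 W.
Step 9 — Reactive power: Q = Im(S) = 6.575 VAR.
Step 10 — Apparent power: |S| = 6.746 VA.
Step 11 — Power factor: PF = P/|S| = 0.2235 (lagging).

(a) P = 1.507 W  (b) Q = 6.575 VAR  (c) S = 6.746 VA  (d) PF = 0.2235 (lagging)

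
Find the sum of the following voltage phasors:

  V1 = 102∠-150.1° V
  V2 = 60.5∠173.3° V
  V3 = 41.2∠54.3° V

Step 1 — Convert each phasor to rectangular form:
  V1 = 102·(cos(-150.1°) + j·sin(-150.1°)) = -88.42 - j50.85 V
  V2 = 60.5·(cos(173.3°) + j·sin(173.3°)) = -60.09 + j7.059 V
  V3 = 41.2·(cos(54.3°) + j·sin(54.3°)) = 24.04 + j33.46 V
Step 2 — Sum components: V_total = -124.5 - j10.33 V.
Step 3 — Convert to polar: |V_total| = 124.9 V, ∠V_total = -175.3°.

V_total = 124.9∠-175.3° V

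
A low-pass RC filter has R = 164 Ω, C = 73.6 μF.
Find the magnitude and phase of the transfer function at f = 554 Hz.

Step 1 — Angular frequency: ω = 2π·554 = 3481 rad/s.
Step 2 — Transfer function: H(jω) = 1/(1 + jωRC).
Step 3 — Denominator: 1 + jωRC = 1 + j·3481·164·7.36e-05 = 1 + j42.02.
Step 4 — H = 0.0005661 - j0.02379.
Step 5 — Magnitude: |H| = 0.02379 (-32.5 dB); phase: φ = -88.6°.

|H| = 0.02379 (-32.5 dB), φ = -88.6°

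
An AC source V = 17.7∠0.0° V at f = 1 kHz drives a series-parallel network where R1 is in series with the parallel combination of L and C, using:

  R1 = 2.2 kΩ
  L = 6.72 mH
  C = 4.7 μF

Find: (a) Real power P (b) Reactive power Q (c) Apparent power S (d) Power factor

Step 1 — Angular frequency: ω = 2π·f = 2π·1000 = 6283 rad/s.
Step 2 — Component impedances:
  R1: Z = R = 2200 Ω
  L: Z = jωL = j·6283·0.00672 = 0 + j42.22 Ω
  C: Z = 1/(jωC) = -j/(ω·C) = 0 - j33.86 Ω
Step 3 — Parallel branch: L || C = 1/(1/L + 1/C) = 0 - j171 Ω.
Step 4 — Series with R1: Z_total = R1 + (L || C) = 2200 - j171 Ω = 2207∠-4.4° Ω.
Step 5 — Source phasor: V = 17.7∠0.0° V = 17.7 V.
Step 6 — Current: I = V / Z = 0.007997 + j0.0006217 A = 0.008021∠4.4° A.
Step 7 — Complex power: S = V·I* = 0.1415 - j0.011 VA.
Step 8 — Real power: P = Re(S) = 0.1415 W.
Step 9 — Reactive power: Q = Im(S) = -0.011 VAR.
Step 10 — Apparent power: |S| = 0.142 VA.
Step 11 — Power factor: PF = P/|S| = 0.997 (leading).

(a) P = 0.1415 W  (b) Q = -0.011 VAR  (c) S = 0.142 VA  (d) PF = 0.997 (leading)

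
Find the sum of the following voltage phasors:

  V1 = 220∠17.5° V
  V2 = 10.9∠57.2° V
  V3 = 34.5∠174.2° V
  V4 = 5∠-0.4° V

Step 1 — Convert each phasor to rectangular form:
  V1 = 220·(cos(17.5°) + j·sin(17.5°)) = 209.8 + j66.16 V
  V2 = 10.9·(cos(57.2°) + j·sin(57.2°)) = 5.905 + j9.162 V
  V3 = 34.5·(cos(174.2°) + j·sin(174.2°)) = -34.32 + j3.486 V
  V4 = 5·(cos(-0.4°) + j·sin(-0.4°)) = 5 - j0.03491 V
Step 2 — Sum components: V_total = 186.4 + j78.77 V.
Step 3 — Convert to polar: |V_total| = 202.4 V, ∠V_total = 22.9°.

V_total = 202.4∠22.9° V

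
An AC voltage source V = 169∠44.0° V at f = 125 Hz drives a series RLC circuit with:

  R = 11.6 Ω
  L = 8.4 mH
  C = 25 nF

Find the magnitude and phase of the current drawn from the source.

Step 1 — Angular frequency: ω = 2π·f = 2π·125 = 785.4 rad/s.
Step 2 — Component impedances:
  R: Z = R = 11.6 Ω
  L: Z = jωL = j·785.4·0.0084 = 0 + j6.597 Ω
  C: Z = 1/(jωC) = -j/(ω·C) = 0 - j5.093e+04 Ω
Step 3 — Series combination: Z_total = R + L + C = 11.6 - j5.092e+04 Ω = 5.092e+04∠-90.0° Ω.
Step 4 — Source phasor: V = 169∠44.0° V = 121.6 + j117.4 V.
Step 5 — Ohm's law: I = V / Z_total = (121.6 + j117.4) / (11.6 - j5.092e+04) = -0.002305 + j0.002388 A.
Step 6 — Convert to polar: |I| = 0.003319 A, ∠I = 134.0°.

I = 0.003319∠134.0° A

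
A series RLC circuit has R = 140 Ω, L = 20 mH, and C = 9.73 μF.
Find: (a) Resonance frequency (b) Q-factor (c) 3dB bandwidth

Step 1 — Resonance condition Im(Z)=0 gives ω₀ = 1/√(LC).
Step 2 — ω₀ = 1/√(0.02·9.73e-06) = 2267 rad/s.
Step 3 — f₀ = ω₀/(2π) = 360.8 Hz.
Step 4 — Series Q: Q = ω₀L/R = 2267·0.02/140 = 0.3238.
Step 5 — 3dB bandwidth: Δω = ω₀/Q = 7000 rad/s; BW = Δω/(2π) = 1114 Hz.

(a) f₀ = 360.8 Hz  (b) Q = 0.3238  (c) BW = 1114 Hz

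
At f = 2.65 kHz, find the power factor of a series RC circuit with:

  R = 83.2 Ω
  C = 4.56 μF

Step 1 — Angular frequency: ω = 2π·f = 2π·2650 = 1.665e+04 rad/s.
Step 2 — Component impedances:
  R: Z = R = 83.2 Ω
  C: Z = 1/(jωC) = -j/(ω·C) = 0 - j13.17 Ω
Step 3 — Series combination: Z_total = R + C = 83.2 - j13.17 Ω = 84.24∠-9.0° Ω.
Step 4 — Power factor: PF = cos(φ) = Re(Z)/|Z| = 83.2/84.24 = 0.9877.
Step 5 — Type: Im(Z) = -13.17 ⇒ leading (phase φ = -9.0°).

PF = 0.9877 (leading, φ = -9.0°)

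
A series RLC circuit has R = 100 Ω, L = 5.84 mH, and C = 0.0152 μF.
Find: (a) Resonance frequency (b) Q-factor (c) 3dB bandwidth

Step 1 — Resonance condition Im(Z)=0 gives ω₀ = 1/√(LC).
Step 2 — ω₀ = 1/√(0.00584·1.52e-08) = 1.061e+05 rad/s.
Step 3 — f₀ = ω₀/(2π) = 1.689e+04 Hz.
Step 4 — Series Q: Q = ω₀L/R = 1.061e+05·0.00584/100 = 6.198.
Step 5 — 3dB bandwidth: Δω = ω₀/Q = 1.712e+04 rad/s; BW = Δω/(2π) = 2725 Hz.

(a) f₀ = 1.689e+04 Hz  (b) Q = 6.198  (c) BW = 2725 Hz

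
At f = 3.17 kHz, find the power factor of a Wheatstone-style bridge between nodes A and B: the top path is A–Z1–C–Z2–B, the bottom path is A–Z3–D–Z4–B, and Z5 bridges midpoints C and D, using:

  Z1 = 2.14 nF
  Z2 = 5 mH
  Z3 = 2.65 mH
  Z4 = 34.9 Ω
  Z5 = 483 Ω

Step 1 — Angular frequency: ω = 2π·f = 2π·3170 = 1.992e+04 rad/s.
Step 2 — Component impedances:
  Z1: Z = 1/(jωC) = -j/(ω·C) = 0 - j2.346e+04 Ω
  Z2: Z = jωL = j·1.992e+04·0.005 = 0 + j99.59 Ω
  Z3: Z = jωL = j·1.992e+04·0.00265 = 0 + j52.78 Ω
  Z4: Z = R = 34.9 Ω
  Z5: Z = R = 483 Ω
Step 3 — Bridge requires nodal analysis (the Z5 bridge couples midpoints C and D, so the two paths cannot be reduced to a simple series/parallel combination). Setting node B to ground and injecting 1 A at node A, the 3-node admittance system at A, C, D solves to V_A = Z_AB = 32.76 + j53.27 Ω = 62.54∠58.4° Ω.
Step 4 — Power factor: PF = cos(φ) = Re(Z)/|Z| = 32.76/62.54 = 0.5238.
Step 5 — Type: Im(Z) = 53.27 ⇒ lagging (phase φ = 58.4°).

PF = 0.5238 (lagging, φ = 58.4°)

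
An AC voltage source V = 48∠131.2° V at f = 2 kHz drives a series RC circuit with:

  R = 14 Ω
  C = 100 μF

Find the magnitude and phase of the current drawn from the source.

Step 1 — Angular frequency: ω = 2π·f = 2π·2000 = 1.257e+04 rad/s.
Step 2 — Component impedances:
  R: Z = R = 14 Ω
  C: Z = 1/(jωC) = -j/(ω·C) = 0 - j0.7958 Ω
Step 3 — Series combination: Z_total = R + C = 14 - j0.7958 Ω = 14.02∠-3.3° Ω.
Step 4 — Source phasor: V = 48∠131.2° V = -31.62 + j36.12 V.
Step 5 — Ohm's law: I = V / Z_total = (-31.62 + j36.12) / (14 - j0.7958) = -2.397 + j2.443 A.
Step 6 — Convert to polar: |I| = 3.423 A, ∠I = 134.5°.

I = 3.423∠134.5° A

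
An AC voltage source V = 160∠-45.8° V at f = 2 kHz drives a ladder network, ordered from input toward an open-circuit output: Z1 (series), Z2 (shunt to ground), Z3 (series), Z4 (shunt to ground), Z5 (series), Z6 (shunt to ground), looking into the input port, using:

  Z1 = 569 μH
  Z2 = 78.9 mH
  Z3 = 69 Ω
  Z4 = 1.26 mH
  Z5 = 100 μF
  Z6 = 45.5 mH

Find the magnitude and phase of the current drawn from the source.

Step 1 — Angular frequency: ω = 2π·f = 2π·2000 = 1.257e+04 rad/s.
Step 2 — Component impedances:
  Z1: Z = jωL = j·1.257e+04·0.000569 = 0 + j7.15 Ω
  Z2: Z = jωL = j·1.257e+04·0.0789 = 0 + j991.5 Ω
  Z3: Z = R = 69 Ω
  Z4: Z = jωL = j·1.257e+04·0.00126 = 0 + j15.83 Ω
  Z5: Z = 1/(jωC) = -j/(ω·C) = 0 - j0.7958 Ω
  Z6: Z = jωL = j·1.257e+04·0.0455 = 0 + j571.8 Ω
Step 3 — Ladder network (open output): work backward from the far end, alternating series and parallel combinations. Z_in = 66.59 + j26.88 Ω = 71.81∠22.0° Ω.
Step 4 — Source phasor: V = 160∠-45.8° V = 111.5 - j114.7 V.
Step 5 — Ohm's law: I = V / Z_total = (111.5 - j114.7) / (66.59 + j26.88) = 0.8424 - j2.063 A.
Step 6 — Convert to polar: |I| = 2.228 A, ∠I = -67.8°.

I = 2.228∠-67.8° A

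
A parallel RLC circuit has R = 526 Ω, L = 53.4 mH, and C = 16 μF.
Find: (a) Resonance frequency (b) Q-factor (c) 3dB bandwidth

Step 1 — Resonance: ω₀ = 1/√(LC) = 1/√(0.0534·1.6e-05) = 1082 rad/s.
Step 2 — f₀ = ω₀/(2π) = 172.2 Hz.
Step 3 — Parallel Q: Q = R/(ω₀L) = 526/(1082·0.0534) = 9.105.
Step 4 — Bandwidth: Δω = ω₀/Q = 118.8 rad/s; BW = Δω/(2π) = 18.91 Hz.

(a) f₀ = 172.2 Hz  (b) Q = 9.105  (c) BW = 18.91 Hz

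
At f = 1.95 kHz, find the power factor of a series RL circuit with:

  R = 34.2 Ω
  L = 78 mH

Step 1 — Angular frequency: ω = 2π·f = 2π·1950 = 1.225e+04 rad/s.
Step 2 — Component impedances:
  R: Z = R = 34.2 Ω
  L: Z = jωL = j·1.225e+04·0.078 = 0 + j955.7 Ω
Step 3 — Series combination: Z_total = R + L = 34.2 + j955.7 Ω = 956.3∠88.0° Ω.
Step 4 — Power factor: PF = cos(φ) = Re(Z)/|Z| = 34.2/956.3 = 0.03576.
Step 5 — Type: Im(Z) = 955.7 ⇒ lagging (phase φ = 88.0°).

PF = 0.03576 (lagging, φ = 88.0°)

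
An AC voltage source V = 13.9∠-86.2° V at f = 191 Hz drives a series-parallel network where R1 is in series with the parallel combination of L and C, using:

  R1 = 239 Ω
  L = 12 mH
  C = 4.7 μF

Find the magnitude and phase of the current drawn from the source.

Step 1 — Angular frequency: ω = 2π·f = 2π·191 = 1200 rad/s.
Step 2 — Component impedances:
  R1: Z = R = 239 Ω
  L: Z = jωL = j·1200·0.012 = 0 + j14.4 Ω
  C: Z = 1/(jωC) = -j/(ω·C) = 0 - j177.3 Ω
Step 3 — Parallel branch: L || C = 1/(1/L + 1/C) = 0 + j15.67 Ω.
Step 4 — Series with R1: Z_total = R1 + (L || C) = 239 + j15.67 Ω = 239.5∠3.8° Ω.
Step 5 — Source phasor: V = 13.9∠-86.2° V = 0.9212 - j13.87 V.
Step 6 — Ohm's law: I = V / Z_total = (0.9212 - j13.87) / (239 + j15.67) = 4.838e-05 - j0.05803 A.
Step 7 — Convert to polar: |I| = 0.05803 A, ∠I = -90.0°.

I = 0.05803∠-90.0° A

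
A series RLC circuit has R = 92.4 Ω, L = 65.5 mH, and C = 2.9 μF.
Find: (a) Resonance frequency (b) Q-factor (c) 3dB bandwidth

Step 1 — Resonance: ω₀ = 1/√(LC) = 1/√(0.0655·2.9e-06) = 2294 rad/s.
Step 2 — f₀ = ω₀/(2π) = 365.2 Hz.
Step 3 — Series Q: Q = ω₀L/R = 2294·0.0655/92.4 = 1.626.
Step 4 — Bandwidth: Δω = ω₀/Q = 1411 rad/s; BW = Δω/(2π) = 224.5 Hz.

(a) f₀ = 365.2 Hz  (b) Q = 1.626  (c) BW = 224.5 Hz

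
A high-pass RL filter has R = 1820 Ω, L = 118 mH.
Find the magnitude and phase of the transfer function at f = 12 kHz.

Step 1 — Angular frequency: ω = 2π·1.2e+04 = 7.54e+04 rad/s.
Step 2 — Transfer function: H(jω) = jωL/(R + jωL).
Step 3 — Numerator jωL = j·8897; denominator R + jωL = 1820 + j8897.
Step 4 — H = 0.9598 + j0.1963.
Step 5 — Magnitude: |H| = 0.9797 (-0.2 dB); phase: φ = 11.6°.

|H| = 0.9797 (-0.2 dB), φ = 11.6°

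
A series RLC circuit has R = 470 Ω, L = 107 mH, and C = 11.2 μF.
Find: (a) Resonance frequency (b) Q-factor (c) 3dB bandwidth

Step 1 — Resonance: ω₀ = 1/√(LC) = 1/√(0.107·1.12e-05) = 913.5 rad/s.
Step 2 — f₀ = ω₀/(2π) = 145.4 Hz.
Step 3 — Series Q: Q = ω₀L/R = 913.5·0.107/470 = 0.208.
Step 4 — Bandwidth: Δω = ω₀/Q = 4393 rad/s; BW = Δω/(2π) = 699.1 Hz.

(a) f₀ = 145.4 Hz  (b) Q = 0.208  (c) BW = 699.1 Hz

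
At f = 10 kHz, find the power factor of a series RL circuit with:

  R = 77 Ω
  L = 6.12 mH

Step 1 — Angular frequency: ω = 2π·f = 2π·1e+04 = 6.283e+04 rad/s.
Step 2 — Component impedances:
  R: Z = R = 77 Ω
  L: Z = jωL = j·6.283e+04·0.00612 = 0 + j384.5 Ω
Step 3 — Series combination: Z_total = R + L = 77 + j384.5 Ω = 392.2∠78.7° Ω.
Step 4 — Power factor: PF = cos(φ) = Re(Z)/|Z| = 77/392.2 = 0.1963.
Step 5 — Type: Im(Z) = 384.5 ⇒ lagging (phase φ = 78.7°).

PF = 0.1963 (lagging, φ = 78.7°)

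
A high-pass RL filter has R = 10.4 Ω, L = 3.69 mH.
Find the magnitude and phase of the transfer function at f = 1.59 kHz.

Step 1 — Angular frequency: ω = 2π·1590 = 9990 rad/s.
Step 2 — Transfer function: H(jω) = jωL/(R + jωL).
Step 3 — Numerator jωL = j·36.86; denominator R + jωL = 10.4 + j36.86.
Step 4 — H = 0.9263 + j0.2613.
Step 5 — Magnitude: |H| = 0.9624 (-0.3 dB); phase: φ = 15.8°.

|H| = 0.9624 (-0.3 dB), φ = 15.8°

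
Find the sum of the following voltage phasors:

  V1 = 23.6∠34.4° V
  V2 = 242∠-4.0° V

Step 1 — Convert each phasor to rectangular form:
  V1 = 23.6·(cos(34.4°) + j·sin(34.4°)) = 19.47 + j13.33 V
  V2 = 242·(cos(-4.0°) + j·sin(-4.0°)) = 241.4 - j16.88 V
Step 2 — Sum components: V_total = 260.9 - j3.548 V.
Step 3 — Convert to polar: |V_total| = 260.9 V, ∠V_total = -0.8°.

V_total = 260.9∠-0.8° V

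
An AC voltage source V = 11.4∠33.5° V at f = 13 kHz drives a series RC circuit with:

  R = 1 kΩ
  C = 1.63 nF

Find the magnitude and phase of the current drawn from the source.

Step 1 — Angular frequency: ω = 2π·f = 2π·1.3e+04 = 8.168e+04 rad/s.
Step 2 — Component impedances:
  R: Z = R = 1000 Ω
  C: Z = 1/(jωC) = -j/(ω·C) = 0 - j7511 Ω
Step 3 — Series combination: Z_total = R + C = 1000 - j7511 Ω = 7577∠-82.4° Ω.
Step 4 — Source phasor: V = 11.4∠33.5° V = 9.506 + j6.292 V.
Step 5 — Ohm's law: I = V / Z_total = (9.506 + j6.292) / (1000 - j7511) = -0.0006576 + j0.001353 A.
Step 6 — Convert to polar: |I| = 0.001505 A, ∠I = 115.9°.

I = 0.001505∠115.9° A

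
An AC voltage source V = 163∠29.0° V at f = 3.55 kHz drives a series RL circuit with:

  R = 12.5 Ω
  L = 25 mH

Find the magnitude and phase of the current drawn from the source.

Step 1 — Angular frequency: ω = 2π·f = 2π·3550 = 2.231e+04 rad/s.
Step 2 — Component impedances:
  R: Z = R = 12.5 Ω
  L: Z = jωL = j·2.231e+04·0.025 = 0 + j557.6 Ω
Step 3 — Series combination: Z_total = R + L = 12.5 + j557.6 Ω = 557.8∠88.7° Ω.
Step 4 — Source phasor: V = 163∠29.0° V = 142.6 + j79.02 V.
Step 5 — Ohm's law: I = V / Z_total = (142.6 + j79.02) / (12.5 + j557.6) = 0.1474 - j0.2524 A.
Step 6 — Convert to polar: |I| = 0.2922 A, ∠I = -59.7°.

I = 0.2922∠-59.7° A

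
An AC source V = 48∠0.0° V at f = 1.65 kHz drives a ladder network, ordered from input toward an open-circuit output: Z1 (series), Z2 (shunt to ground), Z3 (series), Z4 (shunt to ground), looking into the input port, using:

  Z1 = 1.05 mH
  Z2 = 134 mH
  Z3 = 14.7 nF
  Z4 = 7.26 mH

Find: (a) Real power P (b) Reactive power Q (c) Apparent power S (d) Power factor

Step 1 — Angular frequency: ω = 2π·f = 2π·1650 = 1.037e+04 rad/s.
Step 2 — Component impedances:
  Z1: Z = jωL = j·1.037e+04·0.00105 = 0 + j10.89 Ω
  Z2: Z = jωL = j·1.037e+04·0.134 = 0 + j1389 Ω
  Z3: Z = 1/(jωC) = -j/(ω·C) = 0 - j6562 Ω
  Z4: Z = jωL = j·1.037e+04·0.00726 = 0 + j75.27 Ω
Step 3 — Ladder network (open output): work backward from the far end, alternating series and parallel combinations. Z_in = 0 + j1779 Ω = 1779∠90.0° Ω.
Step 4 — Source phasor: V = 48∠0.0° V = 48 V.
Step 5 — Current: I = V / Z = 0 - j0.02699 A = 0.02699∠-90.0° A.
Step 6 — Complex power: S = V·I* = 0 + j1.295 VA.
Step 7 — Real power: P = Re(S) = 0 W.
Step 8 — Reactive power: Q = Im(S) = 1.295 VAR.
Step 9 — Apparent power: |S| = 1.295 VA.
Step 10 — Power factor: PF = P/|S| = 0 (lagging).

(a) P = 0 W  (b) Q = 1.295 VAR  (c) S = 1.295 VA  (d) PF = 0 (lagging)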